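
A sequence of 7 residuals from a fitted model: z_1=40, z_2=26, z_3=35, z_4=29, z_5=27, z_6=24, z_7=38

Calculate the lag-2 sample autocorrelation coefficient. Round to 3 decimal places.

Mean z̄ = (40 + 26 + 35 + 29 + 27 + 24 + 38)/7 = 31.2857
Deviations from mean: 8.7143, -5.2857, 3.7143, -2.2857, -4.2857, -7.2857, 6.7143
Σ(z_t−z̄)(z_{t+2}−z̄) = (32.3673) + (12.0816) + (-15.9184) + (16.6531) + (-28.7755) = 16.4082
Denominator Σ(z_t−z̄)² = 239.4286
r_2 = 16.4082 / 239.4286 = 0.069

0.069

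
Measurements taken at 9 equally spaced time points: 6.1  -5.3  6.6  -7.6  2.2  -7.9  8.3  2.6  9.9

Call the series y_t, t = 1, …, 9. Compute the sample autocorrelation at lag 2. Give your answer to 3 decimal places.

0.593

Mean ȳ = (6.1 − 5.3 + 6.6 − 7.6 + 2.2 − 7.9 + 8.3 + 2.6 + 9.9)/9 = 1.6556
Numerator Σ_{t=1}^{7}(y_t−ȳ)(y_{t+2}−ȳ) = 226.8594
Denominator Σ(y_t−ȳ)² = 382.8622
r_2 = 226.8594 / 382.8622 = 0.593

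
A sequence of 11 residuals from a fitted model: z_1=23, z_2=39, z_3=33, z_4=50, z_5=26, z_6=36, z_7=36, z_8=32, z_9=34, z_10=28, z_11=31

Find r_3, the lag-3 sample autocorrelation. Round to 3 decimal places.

-0.329

Mean z̄ = (23 + 39 + 33 + 50 + 26 + 36 + 36 + 32 + 34 + 28 + 31)/11 = 33.4545
Numerator Σ_{t=1}^{8}(z_t−z̄)(z_{t+3}−z̄) = -171.4380
Denominator Σ(z_t−z̄)² = 520.7273
r_3 = -171.4380 / 520.7273 = -0.329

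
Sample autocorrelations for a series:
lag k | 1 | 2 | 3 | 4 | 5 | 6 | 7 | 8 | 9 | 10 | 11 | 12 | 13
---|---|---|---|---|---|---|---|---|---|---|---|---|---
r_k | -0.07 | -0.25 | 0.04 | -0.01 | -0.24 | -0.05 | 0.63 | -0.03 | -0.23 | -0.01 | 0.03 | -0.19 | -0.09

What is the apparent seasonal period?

The largest autocorrelation is r_7 = 0.63; the remaining lags stay at or below 0.04.
The dominant spike at lag 7 indicates a seasonal period of 7.

7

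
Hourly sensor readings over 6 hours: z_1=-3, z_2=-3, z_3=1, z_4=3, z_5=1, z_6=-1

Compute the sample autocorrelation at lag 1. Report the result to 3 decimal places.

Mean z̄ = (-3 − 3 + 1 + 3 + 1 − 1)/6 = -0.3333
Deviations from mean: -2.6667, -2.6667, 1.3333, 3.3333, 1.3333, -0.6667
Σ(z_t−z̄)(z_{t+1}−z̄) = (7.1111) + (-3.5556) + (4.4444) + (4.4444) + (-0.8889) = 11.5556
Denominator Σ(z_t−z̄)² = 29.3333
r_1 = 11.5556 / 29.3333 = 0.394

0.394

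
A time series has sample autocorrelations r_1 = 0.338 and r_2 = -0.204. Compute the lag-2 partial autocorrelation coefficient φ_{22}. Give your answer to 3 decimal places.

φ_{22} = (r_2 − r_1²) / (1 − r_1²)
r_1² = (0.338)² = 0.114244
Numerator = -0.204 − 0.1142 = -0.3182; denominator = 1 − 0.1142 = 0.8858
φ_{22} = -0.3182 / 0.8858 = -0.359

-0.359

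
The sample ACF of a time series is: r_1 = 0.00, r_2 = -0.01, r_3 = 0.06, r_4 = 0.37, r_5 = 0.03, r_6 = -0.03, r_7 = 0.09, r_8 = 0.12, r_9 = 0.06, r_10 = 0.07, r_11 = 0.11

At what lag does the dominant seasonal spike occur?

The largest autocorrelation is r_4 = 0.37; the remaining lags stay at or below 0.12.
The dominant spike at lag 4 indicates a seasonal period of 4.

4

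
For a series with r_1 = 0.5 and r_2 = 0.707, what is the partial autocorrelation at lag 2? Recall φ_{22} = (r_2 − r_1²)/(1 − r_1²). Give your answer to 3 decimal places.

φ_{22} = (r_2 − r_1²) / (1 − r_1²)
r_1² = (0.5)² = 0.25
Numerator = 0.707 − 0.2500 = 0.4570; denominator = 1 − 0.2500 = 0.7500
φ_{22} = 0.4570 / 0.7500 = 0.609

0.609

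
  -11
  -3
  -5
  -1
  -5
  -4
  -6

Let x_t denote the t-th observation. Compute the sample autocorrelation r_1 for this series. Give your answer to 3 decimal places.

Mean x̄ = (-11 − 3 − 5 − 1 − 5 − 4 − 6)/7 = -5.0000
Deviations from mean: -6.0000, 2.0000, 0.0000, 4.0000, 0.0000, 1.0000, -1.0000
Σ(x_t−x̄)(x_{t+1}−x̄) = (-12.0000) + (0.0000) + (0.0000) + (0.0000) + (0.0000) + (-1.0000) = -13.0000
Denominator Σ(x_t−x̄)² = 58.0000
r_1 = -13.0000 / 58.0000 = -0.224

-0.224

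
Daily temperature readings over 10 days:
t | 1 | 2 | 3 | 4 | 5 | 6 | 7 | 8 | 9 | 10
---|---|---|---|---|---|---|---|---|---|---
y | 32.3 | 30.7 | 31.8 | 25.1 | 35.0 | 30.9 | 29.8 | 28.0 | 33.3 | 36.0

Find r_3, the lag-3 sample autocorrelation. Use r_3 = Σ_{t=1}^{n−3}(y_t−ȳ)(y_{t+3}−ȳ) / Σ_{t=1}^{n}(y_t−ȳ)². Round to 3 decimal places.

-0.209

Mean ȳ = (32.3 + 30.7 + 31.8 + 25.1 + 35.0 + 30.9 + 29.8 + 28.0 + 33.3 + 36.0)/10 = 31.2900
Numerator Σ_{t=1}^{7}(y_t−ȳ)(y_{t+3}−ȳ) = -19.4243
Denominator Σ(y_t−ȳ)² = 93.1290
r_3 = -19.4243 / 93.1290 = -0.209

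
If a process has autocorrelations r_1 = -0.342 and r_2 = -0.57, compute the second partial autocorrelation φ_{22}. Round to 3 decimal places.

φ_{22} = (r_2 − r_1²) / (1 − r_1²)
r_1² = (-0.342)² = 0.116964
Numerator = -0.57 − 0.1170 = -0.6870; denominator = 1 − 0.1170 = 0.8830
φ_{22} = -0.6870 / 0.8830 = -0.778

-0.778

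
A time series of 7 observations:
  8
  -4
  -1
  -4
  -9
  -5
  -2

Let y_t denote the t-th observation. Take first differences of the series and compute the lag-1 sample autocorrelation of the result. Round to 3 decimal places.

First differences Δy: -12, 3, -3, -5, 4, 3
Mean of differences = -1.6667
Numerator Σ(Δy_t−Δȳ)(Δy_{t+1}−Δȳ) = -42.4444
Denominator Σ(Δy_t−Δȳ)² = 195.3333
r_1(Δy) = -42.4444 / 195.3333 = -0.217

-0.217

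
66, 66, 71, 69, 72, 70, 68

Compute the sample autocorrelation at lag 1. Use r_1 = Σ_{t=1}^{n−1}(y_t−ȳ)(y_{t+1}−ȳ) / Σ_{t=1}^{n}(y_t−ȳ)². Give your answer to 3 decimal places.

Mean ȳ = (66 + 66 + 71 + 69 + 72 + 70 + 68)/7 = 68.8571
Deviations from mean: -2.8571, -2.8571, 2.1429, 0.1429, 3.1429, 1.1429, -0.8571
Σ(y_t−ȳ)(y_{t+1}−ȳ) = (8.1633) + (-6.1224) + (0.3061) + (0.4490) + (3.5918) + (-0.9796) = 5.4082
Denominator Σ(y_t−ȳ)² = 32.8571
r_1 = 5.4082 / 32.8571 = 0.165

0.165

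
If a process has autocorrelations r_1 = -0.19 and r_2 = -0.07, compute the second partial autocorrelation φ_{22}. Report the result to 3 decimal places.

-0.110

φ_{22} = (r_2 − r_1²) / (1 − r_1²)
r_1² = (-0.19)² = 0.0361
Numerator = -0.07 − 0.0361 = -0.1061; denominator = 1 − 0.0361 = 0.9639
φ_{22} = -0.1061 / 0.9639 = -0.110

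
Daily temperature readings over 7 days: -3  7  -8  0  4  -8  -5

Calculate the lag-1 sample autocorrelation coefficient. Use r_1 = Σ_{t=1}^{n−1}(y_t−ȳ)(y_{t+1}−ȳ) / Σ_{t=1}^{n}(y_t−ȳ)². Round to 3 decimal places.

-0.403

Mean ȳ = (-3 + 7 − 8 + 0 + 4 − 8 − 5)/7 = -1.8571
Deviations from mean: -1.1429, 8.8571, -6.1429, 1.8571, 5.8571, -6.1429, -3.1429
Numerator Σ_{t=1}^{6}(y_t−ȳ)(y_{t+1}−ȳ) = -81.7347
Denominator Σ(y_t−ȳ)² = 202.8571
r_1 = -81.7347 / 202.8571 = -0.403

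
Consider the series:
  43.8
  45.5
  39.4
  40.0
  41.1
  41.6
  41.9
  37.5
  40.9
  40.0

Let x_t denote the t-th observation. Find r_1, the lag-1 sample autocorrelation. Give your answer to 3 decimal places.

Mean x̄ = (43.8 + 45.5 + 39.4 + 40.0 + 41.1 + 41.6 + 41.9 + 37.5 + 40.9 + 40.0)/10 = 41.1700
Numerator Σ_{t=1}^{9}(x_t−x̄)(x_{t+1}−x̄) = 4.7881
Denominator Σ(x_t−x̄)² = 45.8010
r_1 = 4.7881 / 45.8010 = 0.105

0.105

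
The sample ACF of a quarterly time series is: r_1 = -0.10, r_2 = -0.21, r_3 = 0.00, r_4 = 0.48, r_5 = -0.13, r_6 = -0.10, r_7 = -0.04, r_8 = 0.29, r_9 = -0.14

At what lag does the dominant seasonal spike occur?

The largest autocorrelation is r_4 = 0.48, with a weaker echo at lag 8 (0.29); the remaining lags stay at or below 0.00.
The dominant spike at lag 4 indicates a seasonal period of 4.

4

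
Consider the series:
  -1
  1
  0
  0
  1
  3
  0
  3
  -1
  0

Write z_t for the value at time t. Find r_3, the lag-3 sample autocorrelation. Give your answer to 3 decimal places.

-0.135

Mean z̄ = (-1 + 1 + 0 + 0 + 1 + 3 + 0 + 3 − 1 + 0)/10 = 0.6000
Numerator Σ_{t=1}^{7}(z_t−z̄)(z_{t+3}−z̄) = -2.4800
Denominator Σ(z_t−z̄)² = 18.4000
r_3 = -2.4800 / 18.4000 = -0.135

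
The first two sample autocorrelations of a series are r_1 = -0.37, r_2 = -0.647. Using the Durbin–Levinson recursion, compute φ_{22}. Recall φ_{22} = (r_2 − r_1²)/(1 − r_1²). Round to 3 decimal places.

φ_{22} = (r_2 − r_1²) / (1 − r_1²)
r_1² = (-0.37)² = 0.1369
Numerator = -0.647 − 0.1369 = -0.7839; denominator = 1 − 0.1369 = 0.8631
φ_{22} = -0.7839 / 0.8631 = -0.908

-0.908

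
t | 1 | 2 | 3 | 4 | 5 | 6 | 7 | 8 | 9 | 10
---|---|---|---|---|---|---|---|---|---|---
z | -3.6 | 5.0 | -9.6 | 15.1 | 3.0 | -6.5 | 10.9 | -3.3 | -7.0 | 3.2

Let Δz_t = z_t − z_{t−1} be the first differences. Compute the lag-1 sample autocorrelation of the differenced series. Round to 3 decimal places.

-0.605

First differences Δz: 8.6, -14.6, 24.7, -12.1, -9.5, 17.4, -14.2, -3.7, 10.2
Mean of differences = 0.7556
Numerator Σ(Δz_t−Δz̄)(Δz_{t+1}−Δz̄) = -1059.1842
Denominator Σ(Δz_t−Δz̄)² = 1750.8622
r_1(Δz) = -1059.1842 / 1750.8622 = -0.605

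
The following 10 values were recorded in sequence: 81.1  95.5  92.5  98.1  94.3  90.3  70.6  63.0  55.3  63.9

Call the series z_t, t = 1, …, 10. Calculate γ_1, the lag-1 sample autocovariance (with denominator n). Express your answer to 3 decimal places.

171.449

Mean z̄ = (81.1 + 95.5 + 92.5 + 98.1 + 94.3 + 90.3 + 70.6 + 63.0 + 55.3 + 63.9)/10 = 80.4600
Σ_{t=1}^{9}(z_t−z̄)(z_{t+1}−z̄) = 1714.4924
γ_1 = 1714.4924 / 10 = 171.449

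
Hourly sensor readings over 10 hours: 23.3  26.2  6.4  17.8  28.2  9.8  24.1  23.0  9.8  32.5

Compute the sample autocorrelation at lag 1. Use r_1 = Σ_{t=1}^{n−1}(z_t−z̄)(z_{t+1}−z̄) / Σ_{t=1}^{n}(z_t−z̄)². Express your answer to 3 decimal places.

Mean z̄ = (23.3 + 26.2 + 6.4 + 17.8 + 28.2 + 9.8 + 24.1 + 23.0 + 9.8 + 32.5)/10 = 20.1100
Numerator Σ_{t=1}^{9}(z_t−z̄)(z_{t+1}−z̄) = -321.6351
Denominator Σ(z_t−z̄)² = 696.3890
r_1 = -321.6351 / 696.3890 = -0.462

-0.462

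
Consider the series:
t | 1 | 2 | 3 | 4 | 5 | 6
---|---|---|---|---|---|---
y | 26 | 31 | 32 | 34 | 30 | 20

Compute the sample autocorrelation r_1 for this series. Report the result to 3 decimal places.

Mean ȳ = (26 + 31 + 32 + 34 + 30 + 20)/6 = 28.8333
Deviations from mean: -2.8333, 2.1667, 3.1667, 5.1667, 1.1667, -8.8333
Numerator Σ_{t=1}^{5}(y_t−ȳ)(y_{t+1}−ȳ) = 12.8056
Denominator Σ(y_t−ȳ)² = 128.8333
r_1 = 12.8056 / 128.8333 = 0.099

0.099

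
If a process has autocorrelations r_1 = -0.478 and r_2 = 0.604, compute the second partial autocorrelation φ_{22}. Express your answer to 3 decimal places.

φ_{22} = (r_2 − r_1²) / (1 − r_1²)
r_1² = (-0.478)² = 0.228484
Numerator = 0.604 − 0.2285 = 0.3755; denominator = 1 − 0.2285 = 0.7715
φ_{22} = 0.3755 / 0.7715 = 0.487

0.487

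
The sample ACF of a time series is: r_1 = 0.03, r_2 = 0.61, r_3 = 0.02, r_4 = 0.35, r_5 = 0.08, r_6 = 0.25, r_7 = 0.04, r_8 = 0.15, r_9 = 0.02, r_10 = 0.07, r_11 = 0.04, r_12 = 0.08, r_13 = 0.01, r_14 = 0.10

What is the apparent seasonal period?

The largest autocorrelation is r_2 = 0.61, with weaker echoes at lags 4 (0.35), 6 (0.25) and 8 (0.15); the remaining lags stay at or below 0.10.
The dominant spike at lag 2 indicates a seasonal period of 2.

2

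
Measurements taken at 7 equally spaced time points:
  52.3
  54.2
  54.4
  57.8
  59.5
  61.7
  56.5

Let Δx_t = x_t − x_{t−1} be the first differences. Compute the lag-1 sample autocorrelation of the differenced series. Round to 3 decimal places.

-0.140

First differences Δx: 1.9, 0.2, 3.4, 1.7, 2.2, -5.2
Mean of differences = 0.7000
Numerator Σ(Δx_t−Δx̄)(Δx_{t+1}−Δx̄) = -6.6000
Denominator Σ(Δx_t−Δx̄)² = 47.0400
r_1(Δx) = -6.6000 / 47.0400 = -0.140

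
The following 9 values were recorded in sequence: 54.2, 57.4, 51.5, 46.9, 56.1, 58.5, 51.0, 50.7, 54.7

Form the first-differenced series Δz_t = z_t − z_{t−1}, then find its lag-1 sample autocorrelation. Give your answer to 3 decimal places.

-0.125

First differences Δz: 3.2, -5.9, -4.6, 9.2, 2.4, -7.5, -0.3, 4.0
Mean of differences = 0.0625
Numerator Σ(Δz_t−Δz̄)(Δz_{t+1}−Δz̄) = -28.5152
Denominator Σ(Δz_t−Δz̄)² = 228.9188
r_1(Δz) = -28.5152 / 228.9188 = -0.125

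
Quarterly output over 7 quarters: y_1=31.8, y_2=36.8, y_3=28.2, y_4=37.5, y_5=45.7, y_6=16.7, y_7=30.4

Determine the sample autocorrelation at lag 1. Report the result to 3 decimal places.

Mean ȳ = (31.8 + 36.8 + 28.2 + 37.5 + 45.7 + 16.7 + 30.4)/7 = 32.4429
Deviations from mean: -0.6429, 4.3571, -4.2429, 5.0571, 13.2571, -15.7429, -2.0429
Σ(y_t−ȳ)(y_{t+1}−ȳ) = (-2.8010) + (-18.4867) + (-21.4567) + (67.0433) + (-208.7053) + (32.1604) = -152.2461
Denominator Σ(y_t−ȳ)² = 490.7371
r_1 = -152.2461 / 490.7371 = -0.310

-0.310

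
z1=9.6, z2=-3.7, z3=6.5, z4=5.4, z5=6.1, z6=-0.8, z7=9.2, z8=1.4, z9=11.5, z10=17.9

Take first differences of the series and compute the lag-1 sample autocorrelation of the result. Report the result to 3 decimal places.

-0.524

First differences Δz: -13.3, 10.2, -1.1, 0.7, -6.9, 10.0, -7.8, 10.1, 6.4
Mean of differences = 0.9222
Numerator Σ(Δz_t−Δz̄)(Δz_{t+1}−Δz̄) = -328.4883
Denominator Σ(Δz_t−Δz̄)² = 626.3956
r_1(Δz) = -328.4883 / 626.3956 = -0.524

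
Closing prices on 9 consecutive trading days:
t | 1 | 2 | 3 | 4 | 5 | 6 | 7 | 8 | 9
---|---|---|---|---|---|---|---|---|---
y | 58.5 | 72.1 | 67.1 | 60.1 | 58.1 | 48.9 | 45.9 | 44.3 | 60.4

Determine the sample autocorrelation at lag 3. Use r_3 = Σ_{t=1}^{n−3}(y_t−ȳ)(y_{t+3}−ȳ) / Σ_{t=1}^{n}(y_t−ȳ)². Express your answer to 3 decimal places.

Mean ȳ = (58.5 + 72.1 + 67.1 + 60.1 + 58.1 + 48.9 + 45.9 + 44.3 + 60.4)/9 = 57.2667
Σ(y_t−ȳ)(y_{t+3}−ȳ) = (3.4944) + (12.3611) + (-82.2722) + (-32.2056) + (-10.8056) + (-26.2156) = -135.6433
Denominator Σ(y_t−ȳ)² = 704.1200
r_3 = -135.6433 / 704.1200 = -0.193

-0.193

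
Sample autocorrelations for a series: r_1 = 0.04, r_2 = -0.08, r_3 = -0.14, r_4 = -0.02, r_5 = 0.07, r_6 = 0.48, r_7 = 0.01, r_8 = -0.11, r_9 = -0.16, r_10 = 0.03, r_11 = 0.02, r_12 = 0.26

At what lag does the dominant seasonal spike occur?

6

The largest autocorrelation is r_6 = 0.48, with a weaker echo at lag 12 (0.26); the remaining lags stay at or below 0.07.
The dominant spike at lag 6 indicates a seasonal period of 6.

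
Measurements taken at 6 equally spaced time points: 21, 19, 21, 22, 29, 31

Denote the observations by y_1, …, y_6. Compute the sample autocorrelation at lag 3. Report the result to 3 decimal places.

-0.332

Mean ȳ = (21 + 19 + 21 + 22 + 29 + 31)/6 = 23.8333
Deviations from mean: -2.8333, -4.8333, -2.8333, -1.8333, 5.1667, 7.1667
Numerator Σ_{t=1}^{3}(y_t−ȳ)(y_{t+3}−ȳ) = -40.0833
Denominator Σ(y_t−ȳ)² = 120.8333
r_3 = -40.0833 / 120.8333 = -0.332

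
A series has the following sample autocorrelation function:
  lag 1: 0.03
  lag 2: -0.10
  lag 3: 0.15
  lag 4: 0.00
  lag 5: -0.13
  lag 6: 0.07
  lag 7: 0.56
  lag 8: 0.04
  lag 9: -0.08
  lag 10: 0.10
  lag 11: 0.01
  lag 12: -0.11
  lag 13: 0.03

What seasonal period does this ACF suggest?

7

The largest autocorrelation is r_7 = 0.56; the remaining lags stay at or below 0.15.
The dominant spike at lag 7 indicates a seasonal period of 7.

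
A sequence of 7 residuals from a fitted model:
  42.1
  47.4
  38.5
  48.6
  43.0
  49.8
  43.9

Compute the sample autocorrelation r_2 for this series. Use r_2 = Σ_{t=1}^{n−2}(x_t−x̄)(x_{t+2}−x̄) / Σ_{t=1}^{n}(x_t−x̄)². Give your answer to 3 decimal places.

0.603

Mean x̄ = (42.1 + 47.4 + 38.5 + 48.6 + 43.0 + 49.8 + 43.9)/7 = 44.7571
Σ(x_t−x̄)(x_{t+2}−x̄) = (16.6261) + (10.1561) + (10.9947) + (19.3790) + (1.5061) = 58.6620
Denominator Σ(x_t−x̄)² = 97.2171
r_2 = 58.6620 / 97.2171 = 0.603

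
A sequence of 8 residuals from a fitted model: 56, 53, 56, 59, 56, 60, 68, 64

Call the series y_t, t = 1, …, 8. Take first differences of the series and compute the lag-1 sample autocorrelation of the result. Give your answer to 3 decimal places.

-0.321

First differences Δy: -3, 3, 3, -3, 4, 8, -4
Mean of differences = 1.1429
Numerator Σ(Δy_t−Δȳ)(Δy_{t+1}−Δȳ) = -39.4490
Denominator Σ(Δy_t−Δȳ)² = 122.8571
r_1(Δy) = -39.4490 / 122.8571 = -0.321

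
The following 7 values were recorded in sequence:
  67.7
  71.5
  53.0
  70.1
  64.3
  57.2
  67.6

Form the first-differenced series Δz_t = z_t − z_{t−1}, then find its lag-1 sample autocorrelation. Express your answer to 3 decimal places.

First differences Δz: 3.8, -18.5, 17.1, -5.8, -7.1, 10.4
Mean of differences = -0.0167
Numerator Σ(Δz_t−Δz̄)(Δz_{t+1}−Δz̄) = -518.7286
Denominator Σ(Δz_t−Δz̄)² = 841.3083
r_1(Δz) = -518.7286 / 841.3083 = -0.617

-0.617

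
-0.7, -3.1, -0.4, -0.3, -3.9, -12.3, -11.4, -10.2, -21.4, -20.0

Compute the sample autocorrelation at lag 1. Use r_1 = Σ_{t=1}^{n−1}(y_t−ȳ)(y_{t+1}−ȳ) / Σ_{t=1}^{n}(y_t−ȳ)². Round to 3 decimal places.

Mean ȳ = (-0.7 − 3.1 − 0.4 − 0.3 − 3.9 − 12.3 − 11.4 − 10.2 − 21.4 − 20.0)/10 = -8.3700
Numerator Σ_{t=1}^{9}(y_t−ȳ)(y_{t+1}−ȳ) = 358.0831
Denominator Σ(y_t−ȳ)² = 568.2410
r_1 = 358.0831 / 568.2410 = 0.630

0.630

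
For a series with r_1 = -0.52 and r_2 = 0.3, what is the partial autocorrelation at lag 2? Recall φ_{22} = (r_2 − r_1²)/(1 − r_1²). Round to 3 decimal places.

φ_{22} = (r_2 − r_1²) / (1 − r_1²)
r_1² = (-0.52)² = 0.2704
Numerator = 0.3 − 0.2704 = 0.0296; denominator = 1 − 0.2704 = 0.7296
φ_{22} = 0.0296 / 0.7296 = 0.041

0.041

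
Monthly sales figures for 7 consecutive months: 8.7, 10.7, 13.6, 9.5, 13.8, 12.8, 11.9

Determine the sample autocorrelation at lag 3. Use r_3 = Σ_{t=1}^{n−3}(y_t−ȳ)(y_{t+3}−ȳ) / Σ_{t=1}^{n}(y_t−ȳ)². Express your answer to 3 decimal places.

Mean ȳ = (8.7 + 10.7 + 13.6 + 9.5 + 13.8 + 12.8 + 11.9)/7 = 11.5714
Σ(y_t−ȳ)(y_{t+3}−ȳ) = (5.9480) + (-1.9420) + (2.4922) + (-0.6806) = 5.8176
Denominator Σ(y_t−ȳ)² = 23.9943
r_3 = 5.8176 / 23.9943 = 0.242

0.242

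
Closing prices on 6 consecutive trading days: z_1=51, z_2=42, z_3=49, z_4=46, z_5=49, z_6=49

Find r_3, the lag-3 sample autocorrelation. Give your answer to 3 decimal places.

Mean z̄ = (51 + 42 + 49 + 46 + 49 + 49)/6 = 47.6667
Σ(z_t−z̄)(z_{t+3}−z̄) = (-5.5556) + (-7.5556) + (1.7778) = -11.3333
Denominator Σ(z_t−z̄)² = 51.3333
r_3 = -11.3333 / 51.3333 = -0.221

-0.221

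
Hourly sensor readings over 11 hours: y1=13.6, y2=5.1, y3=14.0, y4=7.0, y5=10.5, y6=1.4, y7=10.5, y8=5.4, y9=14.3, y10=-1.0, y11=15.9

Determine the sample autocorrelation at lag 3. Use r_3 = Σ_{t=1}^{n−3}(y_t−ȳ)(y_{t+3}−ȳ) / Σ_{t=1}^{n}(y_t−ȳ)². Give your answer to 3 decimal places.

Mean ȳ = (13.6 + 5.1 + 14.0 + 7.0 + 10.5 + 1.4 + 10.5 + 5.4 + 14.3 − 1.0 + 15.9)/11 = 8.7909
Numerator Σ_{t=1}^{8}(y_t−ȳ)(y_{t+3}−ȳ) = -143.8339
Denominator Σ(y_t−ȳ)² = 315.8091
r_3 = -143.8339 / 315.8091 = -0.455

-0.455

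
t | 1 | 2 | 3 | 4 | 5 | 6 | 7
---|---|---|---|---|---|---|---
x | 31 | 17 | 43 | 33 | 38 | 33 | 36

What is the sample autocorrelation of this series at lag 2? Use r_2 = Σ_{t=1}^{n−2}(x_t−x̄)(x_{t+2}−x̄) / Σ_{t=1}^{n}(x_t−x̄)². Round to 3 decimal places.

Mean x̄ = (31 + 17 + 43 + 33 + 38 + 33 + 36)/7 = 33.0000
Deviations from mean: -2.0000, -16.0000, 10.0000, 0.0000, 5.0000, 0.0000, 3.0000
Numerator Σ_{t=1}^{5}(x_t−x̄)(x_{t+2}−x̄) = 45.0000
Denominator Σ(x_t−x̄)² = 394.0000
r_2 = 45.0000 / 394.0000 = 0.114

0.114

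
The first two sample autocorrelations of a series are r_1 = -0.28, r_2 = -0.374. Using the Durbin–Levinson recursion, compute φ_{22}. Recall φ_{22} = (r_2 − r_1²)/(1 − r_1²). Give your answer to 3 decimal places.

φ_{22} = (r_2 − r_1²) / (1 − r_1²)
r_1² = (-0.28)² = 0.0784
Numerator = -0.374 − 0.0784 = -0.4524; denominator = 1 − 0.0784 = 0.9216
φ_{22} = -0.4524 / 0.9216 = -0.491

-0.491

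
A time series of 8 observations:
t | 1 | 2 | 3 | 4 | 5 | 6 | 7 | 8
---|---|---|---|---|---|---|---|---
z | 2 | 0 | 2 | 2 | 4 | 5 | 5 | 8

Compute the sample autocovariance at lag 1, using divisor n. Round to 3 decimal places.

2.719

Mean z̄ = (2 + 0 + 2 + 2 + 4 + 5 + 5 + 8)/8 = 3.5000
Σ_{t=1}^{7}(z_t−z̄)(z_{t+1}−z̄) = 21.7500
γ_1 = 21.7500 / 8 = 2.719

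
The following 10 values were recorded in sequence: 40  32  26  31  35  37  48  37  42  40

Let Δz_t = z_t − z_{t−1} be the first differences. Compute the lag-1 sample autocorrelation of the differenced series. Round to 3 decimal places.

-0.284

First differences Δz: -8, -6, 5, 4, 2, 11, -11, 5, -2
Mean of differences = 0.0000
Numerator Σ(Δz_t−Δz̄)(Δz_{t+1}−Δz̄) = -118.0000
Denominator Σ(Δz_t−Δz̄)² = 416.0000
r_1(Δz) = -118.0000 / 416.0000 = -0.284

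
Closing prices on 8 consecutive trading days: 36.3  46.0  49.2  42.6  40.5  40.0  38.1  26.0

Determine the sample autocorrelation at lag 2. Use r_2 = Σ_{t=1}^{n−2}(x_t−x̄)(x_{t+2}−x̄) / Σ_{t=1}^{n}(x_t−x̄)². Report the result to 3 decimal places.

-0.038

Mean x̄ = (36.3 + 46.0 + 49.2 + 42.6 + 40.5 + 40.0 + 38.1 + 26.0)/8 = 39.8375
Numerator Σ_{t=1}^{6}(x_t−x̄)(x_{t+2}−x̄) = -12.8441
Denominator Σ(x_t−x̄)² = 340.7388
r_2 = -12.8441 / 340.7388 = -0.038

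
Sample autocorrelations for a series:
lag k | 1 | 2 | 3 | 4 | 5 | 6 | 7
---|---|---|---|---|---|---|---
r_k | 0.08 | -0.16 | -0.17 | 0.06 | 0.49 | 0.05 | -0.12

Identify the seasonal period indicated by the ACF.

The largest autocorrelation is r_5 = 0.49; the remaining lags stay at or below 0.08.
The dominant spike at lag 5 indicates a seasonal period of 5.

5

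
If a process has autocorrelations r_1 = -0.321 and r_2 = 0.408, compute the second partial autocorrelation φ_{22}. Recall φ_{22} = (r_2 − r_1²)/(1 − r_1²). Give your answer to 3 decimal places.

φ_{22} = (r_2 − r_1²) / (1 − r_1²)
r_1² = (-0.321)² = 0.103041
Numerator = 0.408 − 0.1030 = 0.3050; denominator = 1 − 0.1030 = 0.8970
φ_{22} = 0.3050 / 0.8970 = 0.340

0.340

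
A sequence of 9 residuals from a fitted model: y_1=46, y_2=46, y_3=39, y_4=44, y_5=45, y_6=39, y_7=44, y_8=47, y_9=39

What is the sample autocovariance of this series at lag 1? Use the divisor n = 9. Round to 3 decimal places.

-3.302

Mean ȳ = (46 + 46 + 39 + 44 + 45 + 39 + 44 + 47 + 39)/9 = 43.2222
Σ_{t=1}^{8}(y_t−ȳ)(y_{t+1}−ȳ) = -29.7160
γ_1 = -29.7160 / 9 = -3.302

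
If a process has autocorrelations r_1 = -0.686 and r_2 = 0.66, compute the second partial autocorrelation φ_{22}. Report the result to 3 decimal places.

0.358

φ_{22} = (r_2 − r_1²) / (1 − r_1²)
r_1² = (-0.686)² = 0.470596
Numerator = 0.66 − 0.4706 = 0.1894; denominator = 1 − 0.4706 = 0.5294
φ_{22} = 0.1894 / 0.5294 = 0.358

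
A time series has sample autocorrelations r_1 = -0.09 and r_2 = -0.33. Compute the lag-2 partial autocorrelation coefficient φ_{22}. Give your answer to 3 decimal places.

-0.341

φ_{22} = (r_2 − r_1²) / (1 − r_1²)
r_1² = (-0.09)² = 0.0081
Numerator = -0.33 − 0.0081 = -0.3381; denominator = 1 − 0.0081 = 0.9919
φ_{22} = -0.3381 / 0.9919 = -0.341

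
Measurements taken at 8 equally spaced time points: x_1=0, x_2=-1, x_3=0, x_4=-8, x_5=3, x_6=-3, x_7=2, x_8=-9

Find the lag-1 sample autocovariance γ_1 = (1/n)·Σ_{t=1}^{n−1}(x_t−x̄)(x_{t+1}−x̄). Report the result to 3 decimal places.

Mean x̄ = (0 − 1 + 0 − 8 + 3 − 3 + 2 − 9)/8 = -2.0000
Σ_{t=1}^{7}(x_t−x̄)(x_{t+1}−x̄) = -75.0000
γ_1 = -75.0000 / 8 = -9.375

-9.375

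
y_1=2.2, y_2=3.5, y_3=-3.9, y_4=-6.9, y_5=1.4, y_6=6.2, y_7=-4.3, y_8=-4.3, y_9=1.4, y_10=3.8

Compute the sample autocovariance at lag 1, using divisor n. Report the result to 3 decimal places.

Mean ȳ = (2.2 + 3.5 − 3.9 − 6.9 + 1.4 + 6.2 − 4.3 − 4.3 + 1.4 + 3.8)/10 = -0.0900
Σ_{t=1}^{9}(y_t−ȳ)(y_{t+1}−ȳ) = 10.4809
γ_1 = 10.4809 / 10 = 1.048

1.048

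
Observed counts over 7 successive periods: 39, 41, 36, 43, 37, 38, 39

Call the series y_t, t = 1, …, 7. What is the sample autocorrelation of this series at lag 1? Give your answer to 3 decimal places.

Mean ȳ = (39 + 41 + 36 + 43 + 37 + 38 + 39)/7 = 39.0000
Deviations from mean: 0.0000, 2.0000, -3.0000, 4.0000, -2.0000, -1.0000, 0.0000
Σ(y_t−ȳ)(y_{t+1}−ȳ) = (0.0000) + (-6.0000) + (-12.0000) + (-8.0000) + (2.0000) + (0.0000) = -24.0000
Denominator Σ(y_t−ȳ)² = 34.0000
r_1 = -24.0000 / 34.0000 = -0.706

-0.706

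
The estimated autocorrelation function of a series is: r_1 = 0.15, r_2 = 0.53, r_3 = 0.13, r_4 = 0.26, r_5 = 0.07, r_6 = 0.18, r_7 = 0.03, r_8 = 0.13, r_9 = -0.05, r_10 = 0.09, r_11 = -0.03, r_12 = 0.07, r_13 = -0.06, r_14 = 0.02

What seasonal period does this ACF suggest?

The largest autocorrelation is r_2 = 0.53, with weaker echoes at lags 4 (0.26) and 6 (0.18); the remaining lags stay at or below 0.15.
The dominant spike at lag 2 indicates a seasonal period of 2.

2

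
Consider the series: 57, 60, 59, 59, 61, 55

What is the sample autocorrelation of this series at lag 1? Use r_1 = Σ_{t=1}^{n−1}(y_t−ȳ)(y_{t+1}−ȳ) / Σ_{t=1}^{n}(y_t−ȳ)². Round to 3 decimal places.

Mean ȳ = (57 + 60 + 59 + 59 + 61 + 55)/6 = 58.5000
Deviations from mean: -1.5000, 1.5000, 0.5000, 0.5000, 2.5000, -3.5000
Σ(y_t−ȳ)(y_{t+1}−ȳ) = (-2.2500) + (0.7500) + (0.2500) + (1.2500) + (-8.7500) = -8.7500
Denominator Σ(y_t−ȳ)² = 23.5000
r_1 = -8.7500 / 23.5000 = -0.372

-0.372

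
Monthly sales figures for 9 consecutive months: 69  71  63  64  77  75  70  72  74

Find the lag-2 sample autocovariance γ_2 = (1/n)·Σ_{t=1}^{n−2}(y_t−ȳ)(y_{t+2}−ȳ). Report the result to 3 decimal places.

-7.562

Mean ȳ = (69 + 71 + 63 + 64 + 77 + 75 + 70 + 72 + 74)/9 = 70.5556
Σ_{t=1}^{7}(y_t−ȳ)(y_{t+2}−ȳ) = -68.0617
γ_2 = -68.0617 / 9 = -7.562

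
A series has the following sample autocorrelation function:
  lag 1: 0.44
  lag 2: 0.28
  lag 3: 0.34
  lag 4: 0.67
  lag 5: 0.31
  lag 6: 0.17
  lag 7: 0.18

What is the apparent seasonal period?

4

The largest autocorrelation is r_4 = 0.67; the remaining lags stay at or below 0.44. The elevated value at lag 1 (0.44), dropping to 0.28 at lag 2, reflects decaying short-term dependence rather than seasonality.
The dominant spike at lag 4 indicates a seasonal period of 4.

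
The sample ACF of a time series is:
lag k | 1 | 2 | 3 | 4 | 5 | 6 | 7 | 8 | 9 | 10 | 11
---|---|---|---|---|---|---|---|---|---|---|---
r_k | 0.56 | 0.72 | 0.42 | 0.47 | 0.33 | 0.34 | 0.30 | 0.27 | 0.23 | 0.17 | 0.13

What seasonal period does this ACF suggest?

2

The largest autocorrelation is r_2 = 0.72; the remaining lags stay at or below 0.56.
The dominant spike at lag 2 indicates a seasonal period of 2.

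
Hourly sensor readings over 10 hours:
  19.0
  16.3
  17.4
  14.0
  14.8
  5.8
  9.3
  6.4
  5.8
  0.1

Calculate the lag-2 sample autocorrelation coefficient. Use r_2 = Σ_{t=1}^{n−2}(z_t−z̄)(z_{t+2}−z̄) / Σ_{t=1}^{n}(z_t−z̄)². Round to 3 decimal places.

0.431

Mean z̄ = (19.0 + 16.3 + 17.4 + 14.0 + 14.8 + 5.8 + 9.3 + 6.4 + 5.8 + 0.1)/10 = 10.8900
Numerator Σ_{t=1}^{8}(z_t−z̄)(z_{t+2}−z̄) = 152.4228
Denominator Σ(z_t−z̄)² = 353.3090
r_2 = 152.4228 / 353.3090 = 0.431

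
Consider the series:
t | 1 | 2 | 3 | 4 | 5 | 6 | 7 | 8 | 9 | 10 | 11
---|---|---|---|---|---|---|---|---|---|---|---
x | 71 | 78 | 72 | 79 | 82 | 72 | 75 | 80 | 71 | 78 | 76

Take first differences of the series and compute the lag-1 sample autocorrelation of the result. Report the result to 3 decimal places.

First differences Δx: 7, -6, 7, 3, -10, 3, 5, -9, 7, -2
Mean of differences = 0.5000
Numerator Σ(Δx_t−Δx̄)(Δx_{t+1}−Δx̄) = -230.2500
Denominator Σ(Δx_t−Δx̄)² = 408.5000
r_1(Δx) = -230.2500 / 408.5000 = -0.564

-0.564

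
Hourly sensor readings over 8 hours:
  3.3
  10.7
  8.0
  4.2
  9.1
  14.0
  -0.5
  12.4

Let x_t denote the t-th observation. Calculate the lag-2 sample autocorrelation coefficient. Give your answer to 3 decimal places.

Mean x̄ = (3.3 + 10.7 + 8.0 + 4.2 + 9.1 + 14.0 − 0.5 + 12.4)/8 = 7.6500
Deviations from mean: -4.3500, 3.0500, 0.3500, -3.4500, 1.4500, 6.3500, -8.1500, 4.7500
Σ(x_t−x̄)(x_{t+2}−x̄) = (-1.5225) + (-10.5225) + (0.5075) + (-21.9075) + (-11.8175) + (30.1625) = -15.1000
Denominator Σ(x_t−x̄)² = 171.6600
r_2 = -15.1000 / 171.6600 = -0.088

-0.088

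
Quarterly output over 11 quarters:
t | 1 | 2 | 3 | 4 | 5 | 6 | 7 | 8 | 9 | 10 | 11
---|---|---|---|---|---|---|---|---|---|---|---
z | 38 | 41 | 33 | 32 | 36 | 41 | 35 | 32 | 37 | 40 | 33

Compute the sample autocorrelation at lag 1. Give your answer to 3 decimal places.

-0.054

Mean z̄ = (38 + 41 + 33 + 32 + 36 + 41 + 35 + 32 + 37 + 40 + 33)/11 = 36.1818
Numerator Σ_{t=1}^{10}(z_t−z̄)(z_{t+1}−z̄) = -6.5785
Denominator Σ(z_t−z̄)² = 121.6364
r_1 = -6.5785 / 121.6364 = -0.054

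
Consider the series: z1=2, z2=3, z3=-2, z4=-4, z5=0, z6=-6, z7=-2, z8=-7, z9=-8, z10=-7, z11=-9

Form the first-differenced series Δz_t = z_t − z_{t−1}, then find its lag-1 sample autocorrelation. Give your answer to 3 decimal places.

First differences Δz: 1, -5, -2, 4, -6, 4, -5, -1, 1, -2
Mean of differences = -1.1000
Numerator Σ(Δz_t−Δz̄)(Δz_{t+1}−Δz̄) = -81.2100
Denominator Σ(Δz_t−Δz̄)² = 116.9000
r_1(Δz) = -81.2100 / 116.9000 = -0.695

-0.695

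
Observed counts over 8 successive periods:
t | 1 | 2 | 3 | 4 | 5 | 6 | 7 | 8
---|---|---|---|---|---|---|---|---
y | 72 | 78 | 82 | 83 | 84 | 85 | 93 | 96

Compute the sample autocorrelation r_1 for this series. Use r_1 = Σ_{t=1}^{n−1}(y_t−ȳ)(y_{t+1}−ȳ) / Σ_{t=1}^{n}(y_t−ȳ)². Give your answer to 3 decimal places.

Mean ȳ = (72 + 78 + 82 + 83 + 84 + 85 + 93 + 96)/8 = 84.1250
Deviations from mean: -12.1250, -6.1250, -2.1250, -1.1250, -0.1250, 0.8750, 8.8750, 11.8750
Numerator Σ_{t=1}^{7}(y_t−ȳ)(y_{t+1}−ȳ) = 202.8594
Denominator Σ(y_t−ȳ)² = 410.8750
r_1 = 202.8594 / 410.8750 = 0.494

0.494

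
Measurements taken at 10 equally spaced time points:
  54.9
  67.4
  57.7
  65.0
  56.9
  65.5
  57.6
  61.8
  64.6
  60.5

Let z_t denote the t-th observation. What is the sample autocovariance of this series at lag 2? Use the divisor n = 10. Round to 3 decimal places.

8.237

Mean z̄ = (54.9 + 67.4 + 57.7 + 65.0 + 56.9 + 65.5 + 57.6 + 61.8 + 64.6 + 60.5)/10 = 61.1900
Σ_{t=1}^{8}(z_t−z̄)(z_{t+2}−z̄) = 82.3728
γ_2 = 82.3728 / 10 = 8.237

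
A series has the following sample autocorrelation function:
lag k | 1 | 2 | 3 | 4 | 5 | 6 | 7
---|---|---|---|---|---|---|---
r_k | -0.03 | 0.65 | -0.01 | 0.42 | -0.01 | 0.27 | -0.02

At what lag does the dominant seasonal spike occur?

2

The largest autocorrelation is r_2 = 0.65, with weaker echoes at lags 4 (0.42) and 6 (0.27); the remaining lags stay at or below -0.01.
The dominant spike at lag 2 indicates a seasonal period of 2.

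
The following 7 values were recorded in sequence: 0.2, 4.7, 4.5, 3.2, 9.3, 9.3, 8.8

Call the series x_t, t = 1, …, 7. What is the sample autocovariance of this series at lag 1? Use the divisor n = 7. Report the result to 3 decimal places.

Mean x̄ = (0.2 + 4.7 + 4.5 + 3.2 + 9.3 + 9.3 + 8.8)/7 = 5.7143
Σ_{t=1}^{6}(x_t−x̄)(x_{t+1}−x̄) = 24.7841
γ_1 = 24.7841 / 7 = 3.541

3.541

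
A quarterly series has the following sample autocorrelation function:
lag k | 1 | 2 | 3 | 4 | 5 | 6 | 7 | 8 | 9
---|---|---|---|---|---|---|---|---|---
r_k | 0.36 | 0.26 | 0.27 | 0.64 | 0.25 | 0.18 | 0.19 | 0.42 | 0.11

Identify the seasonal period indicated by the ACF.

4

The largest autocorrelation is r_4 = 0.64, with a weaker echo at lag 8 (0.42); the remaining lags stay at or below 0.36. The elevated value at lag 1 (0.36), dropping to 0.26 at lag 2, reflects decaying short-term dependence rather than seasonality.
The dominant spike at lag 4 indicates a seasonal period of 4.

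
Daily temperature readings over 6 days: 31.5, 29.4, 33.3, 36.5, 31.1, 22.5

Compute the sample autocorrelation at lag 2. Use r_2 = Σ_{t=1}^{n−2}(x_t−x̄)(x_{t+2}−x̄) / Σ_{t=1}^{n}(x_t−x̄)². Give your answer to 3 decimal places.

-0.473

Mean x̄ = (31.5 + 29.4 + 33.3 + 36.5 + 31.1 + 22.5)/6 = 30.7167
Deviations from mean: 0.7833, -1.3167, 2.5833, 5.7833, 0.3833, -8.2167
Numerator Σ_{t=1}^{4}(x_t−x̄)(x_{t+2}−x̄) = -52.1206
Denominator Σ(x_t−x̄)² = 110.1283
r_2 = -52.1206 / 110.1283 = -0.473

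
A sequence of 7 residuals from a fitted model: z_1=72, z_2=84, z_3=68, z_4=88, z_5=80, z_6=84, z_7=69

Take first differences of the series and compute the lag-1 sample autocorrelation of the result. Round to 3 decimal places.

-0.693

First differences Δz: 12, -16, 20, -8, 4, -15
Mean of differences = -0.5000
Numerator Σ(Δz_t−Δz̄)(Δz_{t+1}−Δz̄) = -764.2500
Denominator Σ(Δz_t−Δz̄)² = 1103.5000
r_1(Δz) = -764.2500 / 1103.5000 = -0.693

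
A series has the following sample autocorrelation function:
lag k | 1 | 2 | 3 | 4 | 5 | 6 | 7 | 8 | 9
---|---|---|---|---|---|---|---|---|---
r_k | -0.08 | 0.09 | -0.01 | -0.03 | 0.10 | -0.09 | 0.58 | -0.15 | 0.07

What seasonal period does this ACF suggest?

7

The largest autocorrelation is r_7 = 0.58; the remaining lags stay at or below 0.10.
The dominant spike at lag 7 indicates a seasonal period of 7.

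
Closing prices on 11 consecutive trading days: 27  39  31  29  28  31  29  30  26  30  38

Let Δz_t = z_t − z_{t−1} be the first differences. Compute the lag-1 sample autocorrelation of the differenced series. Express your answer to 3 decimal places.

First differences Δz: 12, -8, -2, -1, 3, -2, 1, -4, 4, 8
Mean of differences = 1.1000
Numerator Σ(Δz_t−Δz̄)(Δz_{t+1}−Δz̄) = -68.3100
Denominator Σ(Δz_t−Δz̄)² = 310.9000
r_1(Δz) = -68.3100 / 310.9000 = -0.220

-0.220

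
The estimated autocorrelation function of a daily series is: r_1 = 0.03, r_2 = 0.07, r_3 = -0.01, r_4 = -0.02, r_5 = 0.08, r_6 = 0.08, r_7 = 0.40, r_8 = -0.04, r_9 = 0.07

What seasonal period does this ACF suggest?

The largest autocorrelation is r_7 = 0.40; the remaining lags stay at or below 0.08.
The dominant spike at lag 7 indicates a seasonal period of 7.

7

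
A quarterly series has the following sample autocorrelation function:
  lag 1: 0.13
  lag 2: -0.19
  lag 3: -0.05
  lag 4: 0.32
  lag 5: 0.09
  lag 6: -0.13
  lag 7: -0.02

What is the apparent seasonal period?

The largest autocorrelation is r_4 = 0.32; the remaining lags stay at or below 0.13.
The dominant spike at lag 4 indicates a seasonal period of 4.

4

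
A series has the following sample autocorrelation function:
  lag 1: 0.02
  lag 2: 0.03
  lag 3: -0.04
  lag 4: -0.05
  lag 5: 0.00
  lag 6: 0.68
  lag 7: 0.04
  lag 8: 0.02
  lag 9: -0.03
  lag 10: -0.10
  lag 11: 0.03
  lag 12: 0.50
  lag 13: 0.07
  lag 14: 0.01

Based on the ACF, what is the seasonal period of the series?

The largest autocorrelation is r_6 = 0.68, with a weaker echo at lag 12 (0.50); the remaining lags stay at or below 0.07.
The dominant spike at lag 6 indicates a seasonal period of 6.

6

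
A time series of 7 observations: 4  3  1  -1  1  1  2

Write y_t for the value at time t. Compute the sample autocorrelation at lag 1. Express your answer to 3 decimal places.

Mean ȳ = (4 + 3 + 1 − 1 + 1 + 1 + 2)/7 = 1.5714
Σ(y_t−ȳ)(y_{t+1}−ȳ) = (3.4694) + (-0.8163) + (1.4694) + (1.4694) + (0.3265) + (-0.2449) = 5.6735
Denominator Σ(y_t−ȳ)² = 15.7143
r_1 = 5.6735 / 15.7143 = 0.361

0.361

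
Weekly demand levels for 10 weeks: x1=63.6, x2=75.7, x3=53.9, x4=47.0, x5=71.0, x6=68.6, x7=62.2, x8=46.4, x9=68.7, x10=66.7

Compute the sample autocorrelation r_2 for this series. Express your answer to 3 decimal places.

-0.607

Mean x̄ = (63.6 + 75.7 + 53.9 + 47.0 + 71.0 + 68.6 + 62.2 + 46.4 + 68.7 + 66.7)/10 = 62.3800
Numerator Σ_{t=1}^{8}(x_t−x̄)(x_{t+2}−x̄) = -555.0868
Denominator Σ(x_t−x̄)² = 914.3560
r_2 = -555.0868 / 914.3560 = -0.607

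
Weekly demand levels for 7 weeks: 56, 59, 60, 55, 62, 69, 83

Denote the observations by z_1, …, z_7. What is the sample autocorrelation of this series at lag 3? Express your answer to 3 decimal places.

Mean z̄ = (56 + 59 + 60 + 55 + 62 + 69 + 83)/7 = 63.4286
Deviations from mean: -7.4286, -4.4286, -3.4286, -8.4286, -1.4286, 5.5714, 19.5714
Numerator Σ_{t=1}^{4}(z_t−z̄)(z_{t+3}−z̄) = -115.1224
Denominator Σ(z_t−z̄)² = 573.7143
r_3 = -115.1224 / 573.7143 = -0.201

-0.201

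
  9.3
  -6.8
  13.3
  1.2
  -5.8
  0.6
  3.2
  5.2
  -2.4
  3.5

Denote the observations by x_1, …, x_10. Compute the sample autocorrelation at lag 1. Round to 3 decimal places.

Mean x̄ = (9.3 − 6.8 + 13.3 + 1.2 − 5.8 + 0.6 + 3.2 + 5.2 − 2.4 + 3.5)/10 = 2.1300
Numerator Σ_{t=1}^{9}(x_t−x̄)(x_{t+1}−x̄) = -173.1219
Denominator Σ(x_t−x̄)² = 354.9810
r_1 = -173.1219 / 354.9810 = -0.488

-0.488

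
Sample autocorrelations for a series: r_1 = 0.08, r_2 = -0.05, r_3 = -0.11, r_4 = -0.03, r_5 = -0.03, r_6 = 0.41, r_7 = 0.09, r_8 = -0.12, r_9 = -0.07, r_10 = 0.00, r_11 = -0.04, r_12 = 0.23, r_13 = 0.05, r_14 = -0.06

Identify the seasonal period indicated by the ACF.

The largest autocorrelation is r_6 = 0.41, with a weaker echo at lag 12 (0.23); the remaining lags stay at or below 0.09.
The dominant spike at lag 6 indicates a seasonal period of 6.

6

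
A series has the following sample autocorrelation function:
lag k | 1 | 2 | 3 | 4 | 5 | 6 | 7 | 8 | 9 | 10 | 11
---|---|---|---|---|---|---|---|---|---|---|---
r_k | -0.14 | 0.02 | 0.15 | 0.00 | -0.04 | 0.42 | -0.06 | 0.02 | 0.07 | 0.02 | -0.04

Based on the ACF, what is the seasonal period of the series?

The largest autocorrelation is r_6 = 0.42; the remaining lags stay at or below 0.15.
The dominant spike at lag 6 indicates a seasonal period of 6.

6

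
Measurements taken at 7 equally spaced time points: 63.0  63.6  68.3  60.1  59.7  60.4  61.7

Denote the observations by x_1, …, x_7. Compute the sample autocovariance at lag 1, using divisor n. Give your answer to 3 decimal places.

Mean x̄ = (63.0 + 63.6 + 68.3 + 60.1 + 59.7 + 60.4 + 61.7)/7 = 62.4000
Deviations: 0.6000, 1.2000, 5.9000, -2.3000, -2.7000, -2.0000, -0.7000
Σ_{t=1}^{6}(x_t−x̄)(x_{t+1}−x̄) = 7.2400
γ_1 = 7.2400 / 7 = 1.034

1.034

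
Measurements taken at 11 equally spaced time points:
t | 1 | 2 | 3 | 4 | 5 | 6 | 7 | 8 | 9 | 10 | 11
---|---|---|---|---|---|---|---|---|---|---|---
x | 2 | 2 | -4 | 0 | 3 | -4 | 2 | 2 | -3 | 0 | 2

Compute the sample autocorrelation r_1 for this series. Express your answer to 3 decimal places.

-0.369

Mean x̄ = (2 + 2 − 4 + 0 + 3 − 4 + 2 + 2 − 3 + 0 + 2)/11 = 0.1818
Numerator Σ_{t=1}^{10}(x_t−x̄)(x_{t+1}−x̄) = -25.6694
Denominator Σ(x_t−x̄)² = 69.6364
r_1 = -25.6694 / 69.6364 = -0.369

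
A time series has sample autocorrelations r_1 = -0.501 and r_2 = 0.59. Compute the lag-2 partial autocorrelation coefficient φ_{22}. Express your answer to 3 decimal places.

φ_{22} = (r_2 − r_1²) / (1 − r_1²)
r_1² = (-0.501)² = 0.251001
Numerator = 0.59 − 0.2510 = 0.3390; denominator = 1 − 0.2510 = 0.7490
φ_{22} = 0.3390 / 0.7490 = 0.453

0.453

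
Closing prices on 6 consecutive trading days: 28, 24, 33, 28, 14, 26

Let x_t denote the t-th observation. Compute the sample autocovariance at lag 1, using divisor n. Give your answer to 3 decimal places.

Mean x̄ = (28 + 24 + 33 + 28 + 14 + 26)/6 = 25.5000
Σ_{t=1}^{5}(x_t−x̄)(x_{t+1}−x̄) = -30.7500
γ_1 = -30.7500 / 6 = -5.125

-5.125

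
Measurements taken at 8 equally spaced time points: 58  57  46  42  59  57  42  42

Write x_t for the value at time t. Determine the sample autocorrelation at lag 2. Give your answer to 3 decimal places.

Mean x̄ = (58 + 57 + 46 + 42 + 59 + 57 + 42 + 42)/8 = 50.3750
Deviations from mean: 7.6250, 6.6250, -4.3750, -8.3750, 8.6250, 6.6250, -8.3750, -8.3750
Σ(x_t−x̄)(x_{t+2}−x̄) = (-33.3594) + (-55.4844) + (-37.7344) + (-55.4844) + (-72.2344) + (-55.4844) = -309.7813
Denominator Σ(x_t−x̄)² = 449.8750
r_2 = -309.7813 / 449.8750 = -0.689

-0.689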